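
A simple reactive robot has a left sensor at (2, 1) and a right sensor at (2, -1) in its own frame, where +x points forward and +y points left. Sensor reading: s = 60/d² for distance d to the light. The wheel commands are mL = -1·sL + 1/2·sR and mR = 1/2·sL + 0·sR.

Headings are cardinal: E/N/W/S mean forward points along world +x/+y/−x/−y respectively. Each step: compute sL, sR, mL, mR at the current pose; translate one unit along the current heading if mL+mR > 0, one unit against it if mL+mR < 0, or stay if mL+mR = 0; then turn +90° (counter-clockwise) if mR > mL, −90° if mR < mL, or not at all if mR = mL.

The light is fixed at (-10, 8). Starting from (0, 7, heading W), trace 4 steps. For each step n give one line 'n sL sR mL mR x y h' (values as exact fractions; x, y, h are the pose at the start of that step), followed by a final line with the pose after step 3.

n=0: pose=(0,7,W); sL=15/17, sR=15/16; mL=-225/544, mR=15/34; mL+mR=15/544 → advance +1; mR−mL=465/544 → turn +1·90°
n=1: pose=(-1,7,S); sL=60/109, sR=60/73; mL=-1110/7957, mR=30/109; mL+mR=1080/7957 → advance +1; mR−mL=3300/7957 → turn +1·90°
n=2: pose=(-1,6,E); sL=30/61, sR=6/13; mL=-207/793, mR=15/61; mL+mR=-12/793 → advance -1; mR−mL=402/793 → turn +1·90°
n=3: pose=(-2,6,N); sL=60/49, sR=20/27; mL=-1130/1323, mR=30/49; mL+mR=-320/1323 → advance -1; mR−mL=1940/1323 → turn +1·90°

0 15/17 15/16 -225/544 15/34 0 7 W
1 60/109 60/73 -1110/7957 30/109 -1 7 S
2 30/61 6/13 -207/793 15/61 -1 6 E
3 60/49 20/27 -1130/1323 30/49 -2 6 N
final -2 5 W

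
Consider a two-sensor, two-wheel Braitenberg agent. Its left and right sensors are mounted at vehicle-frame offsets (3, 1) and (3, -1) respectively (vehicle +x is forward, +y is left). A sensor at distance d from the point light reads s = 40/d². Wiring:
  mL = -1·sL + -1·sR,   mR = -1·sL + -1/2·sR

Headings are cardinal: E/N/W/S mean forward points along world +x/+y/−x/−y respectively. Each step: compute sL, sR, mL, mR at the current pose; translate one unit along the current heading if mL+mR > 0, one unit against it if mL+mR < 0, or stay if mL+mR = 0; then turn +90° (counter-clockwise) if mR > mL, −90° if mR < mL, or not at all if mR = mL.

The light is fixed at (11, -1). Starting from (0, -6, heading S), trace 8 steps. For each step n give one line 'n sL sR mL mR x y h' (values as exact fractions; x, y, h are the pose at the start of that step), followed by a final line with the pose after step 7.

0 10/41 5/26 -465/1066 -725/2132 0 -6 S
1 40/73 40/89 -6480/6497 -5020/6497 0 -5 E
2 4/17 20/61 -584/1037 -414/1037 -1 -5 N
3 40/261 40/241 -20080/62901 -14860/62901 -1 -6 W
4 10/41 5/26 -465/1066 -725/2132 0 -6 S
5 40/73 40/89 -6480/6497 -5020/6497 0 -5 E
6 4/17 20/61 -584/1037 -414/1037 -1 -5 N
7 40/261 40/241 -20080/62901 -14860/62901 -1 -6 W
final 0 -6 S

n=0: pose=(0,-6,S); sL=10/41, sR=5/26; mL=-465/1066, mR=-725/2132; mL+mR=-1655/2132 → advance -1; mR−mL=5/52 → turn +1·90°
n=1: pose=(0,-5,E); sL=40/73, sR=40/89; mL=-6480/6497, mR=-5020/6497; mL+mR=-11500/6497 → advance -1; mR−mL=20/89 → turn +1·90°
n=2: pose=(-1,-5,N); sL=4/17, sR=20/61; mL=-584/1037, mR=-414/1037; mL+mR=-998/1037 → advance -1; mR−mL=10/61 → turn +1·90°
n=3: pose=(-1,-6,W); sL=40/261, sR=40/241; mL=-20080/62901, mR=-14860/62901; mL+mR=-34940/62901 → advance -1; mR−mL=20/241 → turn +1·90°
n=4: pose=(0,-6,S); sL=10/41, sR=5/26; mL=-465/1066, mR=-725/2132; mL+mR=-1655/2132 → advance -1; mR−mL=5/52 → turn +1·90°
n=5: pose=(0,-5,E); sL=40/73, sR=40/89; mL=-6480/6497, mR=-5020/6497; mL+mR=-11500/6497 → advance -1; mR−mL=20/89 → turn +1·90°
n=6: pose=(-1,-5,N); sL=4/17, sR=20/61; mL=-584/1037, mR=-414/1037; mL+mR=-998/1037 → advance -1; mR−mL=10/61 → turn +1·90°
n=7: pose=(-1,-6,W); sL=40/261, sR=40/241; mL=-20080/62901, mR=-14860/62901; mL+mR=-34940/62901 → advance -1; mR−mL=20/241 → turn +1·90°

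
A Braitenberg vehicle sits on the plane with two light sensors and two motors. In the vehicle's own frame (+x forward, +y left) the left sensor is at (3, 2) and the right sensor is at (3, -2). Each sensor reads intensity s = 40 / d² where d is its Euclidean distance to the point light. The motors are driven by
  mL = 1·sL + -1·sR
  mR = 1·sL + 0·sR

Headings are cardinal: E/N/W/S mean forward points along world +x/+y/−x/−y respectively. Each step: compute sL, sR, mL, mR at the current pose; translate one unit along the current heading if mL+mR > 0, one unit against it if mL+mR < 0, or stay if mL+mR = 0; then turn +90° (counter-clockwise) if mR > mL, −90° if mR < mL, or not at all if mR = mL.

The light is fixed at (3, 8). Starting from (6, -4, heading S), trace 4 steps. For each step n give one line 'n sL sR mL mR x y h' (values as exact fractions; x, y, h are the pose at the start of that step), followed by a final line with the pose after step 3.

n=0: pose=(6,-4,S); sL=4/25, sR=20/113; mL=-48/2825, mR=4/25; mL+mR=404/2825 → advance +1; mR−mL=20/113 → turn +1·90°
n=1: pose=(6,-5,E); sL=40/157, sR=40/261; mL=4160/40977, mR=40/157; mL+mR=14600/40977 → advance +1; mR−mL=40/261 → turn +1·90°
n=2: pose=(7,-5,N); sL=5/13, sR=5/17; mL=20/221, mR=5/13; mL+mR=105/221 → advance +1; mR−mL=5/17 → turn +1·90°
n=3: pose=(7,-4,W); sL=40/197, sR=40/101; mL=-3840/19897, mR=40/197; mL+mR=200/19897 → advance +1; mR−mL=40/101 → turn +1·90°

0 4/25 20/113 -48/2825 4/25 6 -4 S
1 40/157 40/261 4160/40977 40/157 6 -5 E
2 5/13 5/17 20/221 5/13 7 -5 N
3 40/197 40/101 -3840/19897 40/197 7 -4 W
final 6 -4 S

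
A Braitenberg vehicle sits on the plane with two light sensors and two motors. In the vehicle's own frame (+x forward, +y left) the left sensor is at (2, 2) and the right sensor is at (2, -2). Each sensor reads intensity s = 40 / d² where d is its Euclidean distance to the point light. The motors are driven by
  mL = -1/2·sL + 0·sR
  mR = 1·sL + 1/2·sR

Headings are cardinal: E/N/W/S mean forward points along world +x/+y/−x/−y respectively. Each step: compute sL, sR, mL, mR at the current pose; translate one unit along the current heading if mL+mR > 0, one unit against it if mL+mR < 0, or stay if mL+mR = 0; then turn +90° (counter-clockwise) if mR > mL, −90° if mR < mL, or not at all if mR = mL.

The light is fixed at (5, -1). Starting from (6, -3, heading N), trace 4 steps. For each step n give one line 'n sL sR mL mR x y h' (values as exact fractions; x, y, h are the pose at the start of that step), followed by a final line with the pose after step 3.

0 40 40/9 -20 380/9 6 -3 N
1 4 20 -2 14 6 -2 W
2 40/13 40/13 -20/13 60/13 5 -2 S
3 10 2 -5 11 5 -3 E
final 6 -3 N

n=0: pose=(6,-3,N); sL=40, sR=40/9; mL=-20, mR=380/9; mL+mR=200/9 → advance +1; mR−mL=560/9 → turn +1·90°
n=1: pose=(6,-2,W); sL=4, sR=20; mL=-2, mR=14; mL+mR=12 → advance +1; mR−mL=16 → turn +1·90°
n=2: pose=(5,-2,S); sL=40/13, sR=40/13; mL=-20/13, mR=60/13; mL+mR=40/13 → advance +1; mR−mL=80/13 → turn +1·90°
n=3: pose=(5,-3,E); sL=10, sR=2; mL=-5, mR=11; mL+mR=6 → advance +1; mR−mL=16 → turn +1·90°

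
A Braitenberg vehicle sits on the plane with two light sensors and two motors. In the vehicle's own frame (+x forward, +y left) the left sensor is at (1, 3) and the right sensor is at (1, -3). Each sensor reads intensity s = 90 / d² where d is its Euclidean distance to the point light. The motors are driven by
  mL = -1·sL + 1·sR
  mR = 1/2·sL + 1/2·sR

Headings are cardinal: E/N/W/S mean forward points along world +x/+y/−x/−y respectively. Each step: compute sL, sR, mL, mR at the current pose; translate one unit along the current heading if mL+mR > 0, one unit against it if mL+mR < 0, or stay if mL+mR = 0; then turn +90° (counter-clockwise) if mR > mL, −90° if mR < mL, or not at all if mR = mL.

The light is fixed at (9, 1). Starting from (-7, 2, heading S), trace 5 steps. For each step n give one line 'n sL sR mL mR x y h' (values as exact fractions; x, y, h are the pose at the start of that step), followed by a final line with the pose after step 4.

0 90/169 90/361 -17280/61009 23850/61009 -7 2 S
1 5/13 5/13 0 5/13 -7 1 E
2 18/65 18/29 648/1885 846/1885 -6 1 N
3 9/26 45/136 -27/1768 1197/3536 -6 2 W
4 90/169 90/361 -17280/61009 23850/61009 -7 2 S
final -7 1 E

n=0: pose=(-7,2,S); sL=90/169, sR=90/361; mL=-17280/61009, mR=23850/61009; mL+mR=6570/61009 → advance +1; mR−mL=41130/61009 → turn +1·90°
n=1: pose=(-7,1,E); sL=5/13, sR=5/13; mL=0, mR=5/13; mL+mR=5/13 → advance +1; mR−mL=5/13 → turn +1·90°
n=2: pose=(-6,1,N); sL=18/65, sR=18/29; mL=648/1885, mR=846/1885; mL+mR=1494/1885 → advance +1; mR−mL=198/1885 → turn +1·90°
n=3: pose=(-6,2,W); sL=9/26, sR=45/136; mL=-27/1768, mR=1197/3536; mL+mR=1143/3536 → advance +1; mR−mL=1251/3536 → turn +1·90°
n=4: pose=(-7,2,S); sL=90/169, sR=90/361; mL=-17280/61009, mR=23850/61009; mL+mR=6570/61009 → advance +1; mR−mL=41130/61009 → turn +1·90°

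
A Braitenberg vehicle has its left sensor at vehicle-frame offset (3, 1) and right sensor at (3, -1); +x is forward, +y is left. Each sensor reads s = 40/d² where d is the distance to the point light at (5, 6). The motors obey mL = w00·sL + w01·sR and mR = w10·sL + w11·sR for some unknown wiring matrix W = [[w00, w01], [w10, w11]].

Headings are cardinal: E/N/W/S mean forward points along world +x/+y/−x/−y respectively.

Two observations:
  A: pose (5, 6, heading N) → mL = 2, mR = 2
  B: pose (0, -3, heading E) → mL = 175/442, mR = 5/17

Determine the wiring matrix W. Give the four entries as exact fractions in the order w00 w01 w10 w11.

obs A: pose=(5,6,N) → sL=4, sR=4, mL=2, mR=2
obs B: pose=(0,-3,E) → sL=10/17, sR=5/13, mL=175/442, mR=5/17
sensor matrix S = [[4, 4], [10/17, 5/13]]; det S = -180/221
solve [mL_A; mL_B] = S·[w00; w01] and [mR_A; mR_B] = S·[w10; w11]:
  w00 = 1, w01 = -1/2, w10 = 1/2, w11 = 0

1 -1/2 1/2 0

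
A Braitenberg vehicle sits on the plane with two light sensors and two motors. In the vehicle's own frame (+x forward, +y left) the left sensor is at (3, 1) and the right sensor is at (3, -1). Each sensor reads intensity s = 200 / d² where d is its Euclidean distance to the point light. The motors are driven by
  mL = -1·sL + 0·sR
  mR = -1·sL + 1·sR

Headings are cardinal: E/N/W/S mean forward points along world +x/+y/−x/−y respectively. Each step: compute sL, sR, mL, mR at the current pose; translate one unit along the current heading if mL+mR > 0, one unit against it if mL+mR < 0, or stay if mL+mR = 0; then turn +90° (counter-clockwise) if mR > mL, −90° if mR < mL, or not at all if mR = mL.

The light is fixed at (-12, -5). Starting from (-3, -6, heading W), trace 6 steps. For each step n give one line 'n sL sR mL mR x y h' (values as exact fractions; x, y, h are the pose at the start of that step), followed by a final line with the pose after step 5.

n=0: pose=(-3,-6,W); sL=5, sR=50/9; mL=-5, mR=5/9; mL+mR=-40/9 → advance -1; mR−mL=50/9 → turn +1·90°
n=1: pose=(-2,-6,S); sL=200/137, sR=200/97; mL=-200/137, mR=8000/13289; mL+mR=-11400/13289 → advance -1; mR−mL=200/97 → turn +1·90°
n=2: pose=(-2,-5,E); sL=20/17, sR=20/17; mL=-20/17, mR=0; mL+mR=-20/17 → advance -1; mR−mL=20/17 → turn +1·90°
n=3: pose=(-3,-5,N); sL=200/73, sR=200/109; mL=-200/73, mR=-7200/7957; mL+mR=-29000/7957 → advance -1; mR−mL=200/109 → turn +1·90°
n=4: pose=(-3,-6,W); sL=5, sR=50/9; mL=-5, mR=5/9; mL+mR=-40/9 → advance -1; mR−mL=50/9 → turn +1·90°
n=5: pose=(-2,-6,S); sL=200/137, sR=200/97; mL=-200/137, mR=8000/13289; mL+mR=-11400/13289 → advance -1; mR−mL=200/97 → turn +1·90°

0 5 50/9 -5 5/9 -3 -6 W
1 200/137 200/97 -200/137 8000/13289 -2 -6 S
2 20/17 20/17 -20/17 0 -2 -5 E
3 200/73 200/109 -200/73 -7200/7957 -3 -5 N
4 5 50/9 -5 5/9 -3 -6 W
5 200/137 200/97 -200/137 8000/13289 -2 -6 S
final -2 -5 E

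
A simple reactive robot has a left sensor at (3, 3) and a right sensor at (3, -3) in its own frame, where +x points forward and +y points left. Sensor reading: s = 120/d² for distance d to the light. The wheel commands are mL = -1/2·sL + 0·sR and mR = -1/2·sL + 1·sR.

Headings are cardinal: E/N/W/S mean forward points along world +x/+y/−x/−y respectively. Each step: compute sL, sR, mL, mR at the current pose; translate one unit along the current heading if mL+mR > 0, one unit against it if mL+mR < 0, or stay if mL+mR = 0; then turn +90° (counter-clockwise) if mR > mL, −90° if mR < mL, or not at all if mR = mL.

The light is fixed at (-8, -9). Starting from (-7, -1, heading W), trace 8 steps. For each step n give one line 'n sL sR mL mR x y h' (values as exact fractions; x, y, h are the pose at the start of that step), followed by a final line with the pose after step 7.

n=0: pose=(-7,-1,W); sL=120/29, sR=24/25; mL=-60/29, mR=-804/725; mL+mR=-2304/725 → advance -1; mR−mL=24/25 → turn +1·90°
n=1: pose=(-6,-1,S); sL=12/5, sR=60/13; mL=-6/5, mR=222/65; mL+mR=144/65 → advance +1; mR−mL=60/13 → turn +1·90°
n=2: pose=(-6,-2,E); sL=24/25, sR=120/41; mL=-12/25, mR=2508/1025; mL+mR=2016/1025 → advance +1; mR−mL=120/41 → turn +1·90°
n=3: pose=(-5,-2,N); sL=6/5, sR=15/17; mL=-3/5, mR=24/85; mL+mR=-27/85 → advance -1; mR−mL=15/17 → turn +1·90°
n=4: pose=(-5,-3,W); sL=40/3, sR=40/27; mL=-20/3, mR=-140/27; mL+mR=-320/27 → advance -1; mR−mL=40/27 → turn +1·90°
n=5: pose=(-4,-3,S); sL=60/29, sR=12; mL=-30/29, mR=318/29; mL+mR=288/29 → advance +1; mR−mL=12 → turn +1·90°
n=6: pose=(-4,-4,E); sL=120/113, sR=120/53; mL=-60/113, mR=10380/5989; mL+mR=7200/5989 → advance +1; mR−mL=120/53 → turn +1·90°
n=7: pose=(-3,-4,N); sL=30/17, sR=15/16; mL=-15/17, mR=15/272; mL+mR=-225/272 → advance -1; mR−mL=15/16 → turn +1·90°

0 120/29 24/25 -60/29 -804/725 -7 -1 W
1 12/5 60/13 -6/5 222/65 -6 -1 S
2 24/25 120/41 -12/25 2508/1025 -6 -2 E
3 6/5 15/17 -3/5 24/85 -5 -2 N
4 40/3 40/27 -20/3 -140/27 -5 -3 W
5 60/29 12 -30/29 318/29 -4 -3 S
6 120/113 120/53 -60/113 10380/5989 -4 -4 E
7 30/17 15/16 -15/17 15/272 -3 -4 N
final -3 -5 W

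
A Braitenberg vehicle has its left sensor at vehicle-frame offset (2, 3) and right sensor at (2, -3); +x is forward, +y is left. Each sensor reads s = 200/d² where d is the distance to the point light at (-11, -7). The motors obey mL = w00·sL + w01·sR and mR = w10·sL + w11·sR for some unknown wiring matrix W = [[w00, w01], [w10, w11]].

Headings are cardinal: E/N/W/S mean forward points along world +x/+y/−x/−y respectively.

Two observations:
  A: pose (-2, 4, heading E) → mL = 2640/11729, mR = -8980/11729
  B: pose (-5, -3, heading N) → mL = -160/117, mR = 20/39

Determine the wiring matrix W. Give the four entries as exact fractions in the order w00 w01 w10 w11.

obs A: pose=(-2,4,E) → sL=200/317, sR=40/37, mL=2640/11729, mR=-8980/11729
obs B: pose=(-5,-3,N) → sL=40/9, sR=200/117, mL=-160/117, mR=20/39
sensor matrix S = [[200/317, 40/37], [40/9, 200/117]]; det S = -5113600/1372293
solve [mL_A; mL_B] = S·[w00; w01] and [mR_A; mR_B] = S·[w10; w11]:
  w00 = -1/2, w01 = 1/2, w10 = 1/2, w11 = -1

-1/2 1/2 1/2 -1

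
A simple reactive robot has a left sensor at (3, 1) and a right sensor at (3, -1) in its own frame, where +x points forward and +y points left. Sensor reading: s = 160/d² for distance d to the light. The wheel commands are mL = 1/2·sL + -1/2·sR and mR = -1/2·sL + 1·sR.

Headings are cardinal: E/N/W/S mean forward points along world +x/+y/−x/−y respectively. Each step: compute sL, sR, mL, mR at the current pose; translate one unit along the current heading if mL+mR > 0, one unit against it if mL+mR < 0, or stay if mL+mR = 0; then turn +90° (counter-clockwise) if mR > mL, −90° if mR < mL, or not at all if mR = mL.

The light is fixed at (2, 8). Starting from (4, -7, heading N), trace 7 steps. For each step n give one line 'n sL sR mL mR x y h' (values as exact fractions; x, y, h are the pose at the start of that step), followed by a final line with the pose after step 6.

n=0: pose=(4,-7,N); sL=32/29, sR=160/153; mL=128/4437, mR=2192/4437; mL+mR=80/153 → advance +1; mR−mL=688/1479 → turn +1·90°
n=1: pose=(4,-6,W); sL=80/113, sR=16/17; mL=-224/1921, mR=1128/1921; mL+mR=8/17 → advance +1; mR−mL=1352/1921 → turn +1·90°
n=2: pose=(3,-6,S); sL=160/293, sR=160/289; mL=-320/84677, mR=23760/84677; mL+mR=80/289 → advance +1; mR−mL=24080/84677 → turn +1·90°
n=3: pose=(3,-7,E); sL=40/53, sR=10/17; mL=75/901, mR=190/901; mL+mR=5/17 → advance +1; mR−mL=115/901 → turn +1·90°
n=4: pose=(4,-7,N); sL=32/29, sR=160/153; mL=128/4437, mR=2192/4437; mL+mR=80/153 → advance +1; mR−mL=688/1479 → turn +1·90°
n=5: pose=(4,-6,W); sL=80/113, sR=16/17; mL=-224/1921, mR=1128/1921; mL+mR=8/17 → advance +1; mR−mL=1352/1921 → turn +1·90°
n=6: pose=(3,-6,S); sL=160/293, sR=160/289; mL=-320/84677, mR=23760/84677; mL+mR=80/289 → advance +1; mR−mL=24080/84677 → turn +1·90°

0 32/29 160/153 128/4437 2192/4437 4 -7 N
1 80/113 16/17 -224/1921 1128/1921 4 -6 W
2 160/293 160/289 -320/84677 23760/84677 3 -6 S
3 40/53 10/17 75/901 190/901 3 -7 E
4 32/29 160/153 128/4437 2192/4437 4 -7 N
5 80/113 16/17 -224/1921 1128/1921 4 -6 W
6 160/293 160/289 -320/84677 23760/84677 3 -6 S
final 3 -7 E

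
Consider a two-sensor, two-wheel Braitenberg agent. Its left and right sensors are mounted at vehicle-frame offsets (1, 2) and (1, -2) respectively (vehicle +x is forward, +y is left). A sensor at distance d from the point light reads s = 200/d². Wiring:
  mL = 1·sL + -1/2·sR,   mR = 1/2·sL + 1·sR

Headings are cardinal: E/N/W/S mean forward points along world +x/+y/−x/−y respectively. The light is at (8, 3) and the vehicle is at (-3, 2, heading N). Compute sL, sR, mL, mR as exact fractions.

left sensor world pos  = (-5, 3); dL² = 169
right sensor world pos = (-1, 3); dR² = 81
sL = 200/169 = 200/169
sR = 200/81 = 200/81
mL = 1·sL + -1/2·sR = -700/13689
mR = 1/2·sL + 1·sR = 41900/13689

200/169 200/81 -700/13689 41900/13689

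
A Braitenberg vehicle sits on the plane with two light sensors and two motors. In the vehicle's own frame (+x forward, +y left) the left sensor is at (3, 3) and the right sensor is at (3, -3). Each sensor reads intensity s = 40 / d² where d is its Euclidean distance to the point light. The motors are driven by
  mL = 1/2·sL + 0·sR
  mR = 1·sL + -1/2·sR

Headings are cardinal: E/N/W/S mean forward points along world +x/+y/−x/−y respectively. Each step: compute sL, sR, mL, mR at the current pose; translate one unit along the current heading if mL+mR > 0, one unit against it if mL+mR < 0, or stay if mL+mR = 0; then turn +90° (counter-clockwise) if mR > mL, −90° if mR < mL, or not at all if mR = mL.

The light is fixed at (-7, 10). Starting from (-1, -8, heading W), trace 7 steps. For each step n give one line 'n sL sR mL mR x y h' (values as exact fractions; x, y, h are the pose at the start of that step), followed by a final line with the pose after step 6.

n=0: pose=(-1,-8,W); sL=4/45, sR=20/117; mL=2/45, mR=2/585; mL+mR=28/585 → advance +1; mR−mL=-8/195 → turn -1·90°
n=1: pose=(-2,-8,N); sL=40/229, sR=40/289; mL=20/229, mR=6980/66181; mL+mR=12760/66181 → advance +1; mR−mL=1200/66181 → turn +1·90°
n=2: pose=(-2,-7,W); sL=10/101, sR=1/5; mL=5/101, mR=-1/1010; mL+mR=49/1010 → advance +1; mR−mL=-51/1010 → turn -1·90°
n=3: pose=(-3,-7,N); sL=40/197, sR=8/49; mL=20/197, mR=1172/9653; mL+mR=2152/9653 → advance +1; mR−mL=192/9653 → turn +1·90°
n=4: pose=(-3,-6,W); sL=20/181, sR=4/17; mL=10/181, mR=-22/3077; mL+mR=148/3077 → advance +1; mR−mL=-192/3077 → turn -1·90°
n=5: pose=(-4,-6,N); sL=40/169, sR=8/41; mL=20/169, mR=964/6929; mL+mR=1784/6929 → advance +1; mR−mL=144/6929 → turn +1·90°
n=6: pose=(-4,-5,W); sL=10/81, sR=5/18; mL=5/81, mR=-5/324; mL+mR=5/108 → advance +1; mR−mL=-25/324 → turn -1·90°

0 4/45 20/117 2/45 2/585 -1 -8 W
1 40/229 40/289 20/229 6980/66181 -2 -8 N
2 10/101 1/5 5/101 -1/1010 -2 -7 W
3 40/197 8/49 20/197 1172/9653 -3 -7 N
4 20/181 4/17 10/181 -22/3077 -3 -6 W
5 40/169 8/41 20/169 964/6929 -4 -6 N
6 10/81 5/18 5/81 -5/324 -4 -5 W
final -5 -5 N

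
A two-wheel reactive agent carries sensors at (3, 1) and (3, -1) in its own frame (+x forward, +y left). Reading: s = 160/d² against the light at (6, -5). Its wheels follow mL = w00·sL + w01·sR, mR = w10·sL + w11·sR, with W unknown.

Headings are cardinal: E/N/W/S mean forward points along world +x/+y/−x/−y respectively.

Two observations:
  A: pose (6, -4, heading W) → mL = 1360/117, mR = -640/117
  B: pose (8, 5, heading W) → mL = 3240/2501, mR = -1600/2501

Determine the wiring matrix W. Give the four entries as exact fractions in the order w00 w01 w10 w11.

1 -1/2 -1 1

obs A: pose=(6,-4,W) → sL=160/9, sR=160/13, mL=1360/117, mR=-640/117
obs B: pose=(8,5,W) → sL=80/41, sR=80/61, mL=3240/2501, mR=-1600/2501
sensor matrix S = [[160/9, 160/13], [80/41, 80/61]]; det S = -204800/292617
solve [mL_A; mL_B] = S·[w00; w01] and [mR_A; mR_B] = S·[w10; w11]:
  w00 = 1, w01 = -1/2, w10 = -1, w11 = 1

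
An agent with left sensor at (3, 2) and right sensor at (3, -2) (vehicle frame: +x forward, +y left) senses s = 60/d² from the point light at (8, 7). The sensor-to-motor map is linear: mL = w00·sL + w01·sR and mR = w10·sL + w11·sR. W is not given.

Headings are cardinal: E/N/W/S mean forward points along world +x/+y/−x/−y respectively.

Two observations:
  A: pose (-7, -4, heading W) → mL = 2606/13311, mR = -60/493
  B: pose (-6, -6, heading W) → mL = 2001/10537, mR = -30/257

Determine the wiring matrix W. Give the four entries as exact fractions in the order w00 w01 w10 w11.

1 1/2 -1 0

obs A: pose=(-7,-4,W) → sL=60/493, sR=4/27, mL=2606/13311, mR=-60/493
obs B: pose=(-6,-6,W) → sL=30/257, sR=6/41, mL=2001/10537, mR=-30/257
sensor matrix S = [[60/493, 4/27], [30/257, 6/41]]; det S = 24160/46752669
solve [mL_A; mL_B] = S·[w00; w01] and [mR_A; mR_B] = S·[w10; w11]:
  w00 = 1, w01 = 1/2, w10 = -1, w11 = 0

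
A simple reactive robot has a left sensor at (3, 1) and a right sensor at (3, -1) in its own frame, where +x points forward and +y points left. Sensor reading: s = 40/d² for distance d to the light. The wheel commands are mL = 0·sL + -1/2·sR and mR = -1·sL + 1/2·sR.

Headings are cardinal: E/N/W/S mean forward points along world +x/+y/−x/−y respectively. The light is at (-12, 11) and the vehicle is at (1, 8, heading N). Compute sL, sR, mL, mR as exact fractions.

5/18 10/49 -5/49 -155/882

left sensor world pos  = (0, 11); dL² = 144
right sensor world pos = (2, 11); dR² = 196
sL = 40/144 = 5/18
sR = 40/196 = 10/49
mL = 0·sL + -1/2·sR = -5/49
mR = -1·sL + 1/2·sR = -155/882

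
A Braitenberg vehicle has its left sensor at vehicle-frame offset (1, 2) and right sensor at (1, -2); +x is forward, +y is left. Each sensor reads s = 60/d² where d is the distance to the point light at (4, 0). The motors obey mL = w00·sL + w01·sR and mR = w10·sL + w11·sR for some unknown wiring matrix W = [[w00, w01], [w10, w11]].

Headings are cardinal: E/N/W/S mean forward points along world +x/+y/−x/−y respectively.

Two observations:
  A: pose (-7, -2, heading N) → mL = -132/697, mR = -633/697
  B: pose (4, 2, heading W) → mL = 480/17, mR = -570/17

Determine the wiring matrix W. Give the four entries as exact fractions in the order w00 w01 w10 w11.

obs A: pose=(-7,-2,N) → sL=6/17, sR=30/41, mL=-132/697, mR=-633/697
obs B: pose=(4,2,W) → sL=60, sR=60/17, mL=480/17, mR=-570/17
sensor matrix S = [[6/17, 30/41], [60, 60/17]]; det S = -505440/11849
solve [mL_A; mL_B] = S·[w00; w01] and [mR_A; mR_B] = S·[w10; w11]:
  w00 = 1/2, w01 = -1/2, w10 = -1/2, w11 = -1

1/2 -1/2 -1/2 -1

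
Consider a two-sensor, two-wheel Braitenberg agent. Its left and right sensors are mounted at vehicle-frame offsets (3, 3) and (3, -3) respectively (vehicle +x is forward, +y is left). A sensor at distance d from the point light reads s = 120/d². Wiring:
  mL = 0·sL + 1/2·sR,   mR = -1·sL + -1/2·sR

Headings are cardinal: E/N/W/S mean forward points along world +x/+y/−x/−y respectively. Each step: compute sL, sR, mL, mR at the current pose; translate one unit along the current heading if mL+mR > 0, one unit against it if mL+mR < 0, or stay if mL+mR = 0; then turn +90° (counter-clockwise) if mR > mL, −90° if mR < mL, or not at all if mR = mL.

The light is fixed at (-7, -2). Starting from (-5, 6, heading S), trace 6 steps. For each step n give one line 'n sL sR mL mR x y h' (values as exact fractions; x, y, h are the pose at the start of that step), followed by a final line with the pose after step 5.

0 12/5 60/13 30/13 -306/65 -5 6 S
1 120/37 24/29 12/29 -3924/1073 -5 7 W
2 5/6 2/3 1/3 -7/6 -4 7 N
3 120/157 120/61 60/61 -16740/9577 -4 6 E
4 12/5 60/13 30/13 -306/65 -5 6 S
5 120/37 24/29 12/29 -3924/1073 -5 7 W
final -4 7 N

n=0: pose=(-5,6,S); sL=12/5, sR=60/13; mL=30/13, mR=-306/65; mL+mR=-12/5 → advance -1; mR−mL=-456/65 → turn -1·90°
n=1: pose=(-5,7,W); sL=120/37, sR=24/29; mL=12/29, mR=-3924/1073; mL+mR=-120/37 → advance -1; mR−mL=-4368/1073 → turn -1·90°
n=2: pose=(-4,7,N); sL=5/6, sR=2/3; mL=1/3, mR=-7/6; mL+mR=-5/6 → advance -1; mR−mL=-3/2 → turn -1·90°
n=3: pose=(-4,6,E); sL=120/157, sR=120/61; mL=60/61, mR=-16740/9577; mL+mR=-120/157 → advance -1; mR−mL=-26160/9577 → turn -1·90°
n=4: pose=(-5,6,S); sL=12/5, sR=60/13; mL=30/13, mR=-306/65; mL+mR=-12/5 → advance -1; mR−mL=-456/65 → turn -1·90°
n=5: pose=(-5,7,W); sL=120/37, sR=24/29; mL=12/29, mR=-3924/1073; mL+mR=-120/37 → advance -1; mR−mL=-4368/1073 → turn -1·90°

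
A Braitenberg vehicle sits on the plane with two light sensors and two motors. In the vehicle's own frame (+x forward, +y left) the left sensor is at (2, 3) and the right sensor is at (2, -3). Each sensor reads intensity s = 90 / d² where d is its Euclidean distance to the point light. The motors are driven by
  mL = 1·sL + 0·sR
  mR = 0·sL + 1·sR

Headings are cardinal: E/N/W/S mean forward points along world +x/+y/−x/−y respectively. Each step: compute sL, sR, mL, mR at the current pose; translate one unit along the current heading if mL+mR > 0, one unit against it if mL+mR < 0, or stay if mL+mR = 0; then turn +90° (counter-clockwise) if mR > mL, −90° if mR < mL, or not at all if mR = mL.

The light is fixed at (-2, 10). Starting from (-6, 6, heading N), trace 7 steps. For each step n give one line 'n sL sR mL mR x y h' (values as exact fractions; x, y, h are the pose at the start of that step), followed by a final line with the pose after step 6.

0 90/53 18 90/53 18 -6 6 N
1 5/4 5/2 5/4 5/2 -6 7 W
2 90/29 90/89 90/29 90/89 -7 7 S
3 45/49 9/5 45/49 9/5 -7 6 W
4 2 10/13 2 10/13 -8 6 S
5 45/64 45/34 45/64 45/34 -8 5 W
6 18/13 90/149 18/13 90/149 -9 5 S
final -9 4 W

n=0: pose=(-6,6,N); sL=90/53, sR=18; mL=90/53, mR=18; mL+mR=1044/53 → advance +1; mR−mL=864/53 → turn +1·90°
n=1: pose=(-6,7,W); sL=5/4, sR=5/2; mL=5/4, mR=5/2; mL+mR=15/4 → advance +1; mR−mL=5/4 → turn +1·90°
n=2: pose=(-7,7,S); sL=90/29, sR=90/89; mL=90/29, mR=90/89; mL+mR=10620/2581 → advance +1; mR−mL=-5400/2581 → turn -1·90°
n=3: pose=(-7,6,W); sL=45/49, sR=9/5; mL=45/49, mR=9/5; mL+mR=666/245 → advance +1; mR−mL=216/245 → turn +1·90°
n=4: pose=(-8,6,S); sL=2, sR=10/13; mL=2, mR=10/13; mL+mR=36/13 → advance +1; mR−mL=-16/13 → turn -1·90°
n=5: pose=(-8,5,W); sL=45/64, sR=45/34; mL=45/64, mR=45/34; mL+mR=2205/1088 → advance +1; mR−mL=675/1088 → turn +1·90°
n=6: pose=(-9,5,S); sL=18/13, sR=90/149; mL=18/13, mR=90/149; mL+mR=3852/1937 → advance +1; mR−mL=-1512/1937 → turn -1·90°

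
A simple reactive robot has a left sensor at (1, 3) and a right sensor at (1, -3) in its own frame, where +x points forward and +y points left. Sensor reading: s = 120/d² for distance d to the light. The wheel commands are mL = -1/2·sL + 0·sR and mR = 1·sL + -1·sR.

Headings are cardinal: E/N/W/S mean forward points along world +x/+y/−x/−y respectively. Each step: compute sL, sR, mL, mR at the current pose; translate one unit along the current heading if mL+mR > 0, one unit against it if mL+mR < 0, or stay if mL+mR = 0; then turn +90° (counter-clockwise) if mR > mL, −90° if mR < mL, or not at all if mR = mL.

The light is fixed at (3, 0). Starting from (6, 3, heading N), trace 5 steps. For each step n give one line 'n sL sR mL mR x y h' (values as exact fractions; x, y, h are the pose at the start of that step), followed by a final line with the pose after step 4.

n=0: pose=(6,3,N); sL=15/2, sR=30/13; mL=-15/4, mR=135/26; mL+mR=75/52 → advance +1; mR−mL=465/52 → turn +1·90°
n=1: pose=(6,4,W); sL=24, sR=120/53; mL=-12, mR=1152/53; mL+mR=516/53 → advance +1; mR−mL=1788/53 → turn +1·90°
n=2: pose=(5,4,S); sL=60/17, sR=12; mL=-30/17, mR=-144/17; mL+mR=-174/17 → advance -1; mR−mL=-114/17 → turn -1·90°
n=3: pose=(5,5,W); sL=24, sR=24/13; mL=-12, mR=288/13; mL+mR=132/13 → advance +1; mR−mL=444/13 → turn +1·90°
n=4: pose=(4,5,S); sL=15/4, sR=6; mL=-15/8, mR=-9/4; mL+mR=-33/8 → advance -1; mR−mL=-3/8 → turn -1·90°

0 15/2 30/13 -15/4 135/26 6 3 N
1 24 120/53 -12 1152/53 6 4 W
2 60/17 12 -30/17 -144/17 5 4 S
3 24 24/13 -12 288/13 5 5 W
4 15/4 6 -15/8 -9/4 4 5 S
final 4 6 W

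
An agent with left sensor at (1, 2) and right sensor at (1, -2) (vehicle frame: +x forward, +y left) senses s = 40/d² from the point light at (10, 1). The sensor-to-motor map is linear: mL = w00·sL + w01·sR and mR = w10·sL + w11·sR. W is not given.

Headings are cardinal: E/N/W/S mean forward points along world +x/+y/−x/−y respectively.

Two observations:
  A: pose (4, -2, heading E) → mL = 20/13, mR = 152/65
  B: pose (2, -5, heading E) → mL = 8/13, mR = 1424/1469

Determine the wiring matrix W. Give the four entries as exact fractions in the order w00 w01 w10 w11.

obs A: pose=(4,-2,E) → sL=20/13, sR=4/5, mL=20/13, mR=152/65
obs B: pose=(2,-5,E) → sL=8/13, sR=40/113, mL=8/13, mR=1424/1469
sensor matrix S = [[20/13, 4/5], [8/13, 40/113]]; det S = 384/7345
solve [mL_A; mL_B] = S·[w00; w01] and [mR_A; mR_B] = S·[w10; w11]:
  w00 = 1, w01 = 0, w10 = 1, w11 = 1

1 0 1 1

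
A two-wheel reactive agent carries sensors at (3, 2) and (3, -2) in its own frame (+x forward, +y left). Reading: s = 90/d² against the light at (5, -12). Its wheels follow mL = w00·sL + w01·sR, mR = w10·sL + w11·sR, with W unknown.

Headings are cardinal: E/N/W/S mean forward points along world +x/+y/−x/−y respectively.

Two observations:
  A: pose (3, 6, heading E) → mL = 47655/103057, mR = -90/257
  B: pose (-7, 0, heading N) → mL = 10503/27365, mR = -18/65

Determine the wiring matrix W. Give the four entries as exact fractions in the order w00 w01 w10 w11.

obs A: pose=(3,6,E) → sL=90/401, sR=90/257, mL=47655/103057, mR=-90/257
obs B: pose=(-7,0,N) → sL=90/421, sR=18/65, mL=10503/27365, mR=-18/65
sensor matrix S = [[90/401, 90/257], [90/421, 18/65]]; det S = -7169472/564030961
solve [mL_A; mL_B] = S·[w00; w01] and [mR_A; mR_B] = S·[w10; w11]:
  w00 = 1/2, w01 = 1, w10 = 0, w11 = -1

1/2 1 0 -1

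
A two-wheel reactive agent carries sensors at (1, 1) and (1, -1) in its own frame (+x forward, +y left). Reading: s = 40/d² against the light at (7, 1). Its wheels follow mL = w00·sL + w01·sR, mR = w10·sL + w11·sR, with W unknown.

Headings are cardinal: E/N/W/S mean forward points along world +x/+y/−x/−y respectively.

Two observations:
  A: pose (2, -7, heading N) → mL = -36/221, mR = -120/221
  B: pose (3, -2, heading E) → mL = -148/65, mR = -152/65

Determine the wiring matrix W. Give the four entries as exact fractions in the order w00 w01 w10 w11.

obs A: pose=(2,-7,N) → sL=8/17, sR=8/13, mL=-36/221, mR=-120/221
obs B: pose=(3,-2,E) → sL=40/13, sR=8/5, mL=-148/65, mR=-152/65
sensor matrix S = [[8/17, 8/13], [40/13, 8/5]]; det S = -16384/14365
solve [mL_A; mL_B] = S·[w00; w01] and [mR_A; mR_B] = S·[w10; w11]:
  w00 = -1, w01 = 1/2, w10 = -1/2, w11 = -1/2

-1 1/2 -1/2 -1/2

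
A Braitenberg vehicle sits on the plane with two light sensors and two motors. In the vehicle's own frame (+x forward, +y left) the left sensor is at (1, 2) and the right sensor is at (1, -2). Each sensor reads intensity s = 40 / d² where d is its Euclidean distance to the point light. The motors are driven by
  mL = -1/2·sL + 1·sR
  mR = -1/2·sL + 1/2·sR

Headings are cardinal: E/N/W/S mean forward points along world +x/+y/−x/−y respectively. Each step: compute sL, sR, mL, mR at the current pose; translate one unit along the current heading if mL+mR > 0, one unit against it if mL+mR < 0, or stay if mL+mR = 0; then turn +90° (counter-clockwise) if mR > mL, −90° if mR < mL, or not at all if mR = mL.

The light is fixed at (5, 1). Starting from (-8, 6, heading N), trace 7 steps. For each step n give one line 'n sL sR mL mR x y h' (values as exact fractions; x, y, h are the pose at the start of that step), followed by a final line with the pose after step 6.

0 40/261 40/157 7300/40977 2080/40977 -8 6 N
1 5/26 1/4 2/13 3/104 -8 7 E
2 8/25 40/221 116/5525 -384/5525 -7 7 S
3 20/97 4/25 138/2425 -56/2425 -7 8 W
4 40/289 8/37 1572/10693 416/10693 -8 8 N
5 10/61 2/9 77/549 16/549 -8 9 E
6 40/149 8/49 212/7301 -384/7301 -7 9 S
final -7 10 W

n=0: pose=(-8,6,N); sL=40/261, sR=40/157; mL=7300/40977, mR=2080/40977; mL+mR=9380/40977 → advance +1; mR−mL=-20/157 → turn -1·90°
n=1: pose=(-8,7,E); sL=5/26, sR=1/4; mL=2/13, mR=3/104; mL+mR=19/104 → advance +1; mR−mL=-1/8 → turn -1·90°
n=2: pose=(-7,7,S); sL=8/25, sR=40/221; mL=116/5525, mR=-384/5525; mL+mR=-268/5525 → advance -1; mR−mL=-20/221 → turn -1·90°
n=3: pose=(-7,8,W); sL=20/97, sR=4/25; mL=138/2425, mR=-56/2425; mL+mR=82/2425 → advance +1; mR−mL=-2/25 → turn -1·90°
n=4: pose=(-8,8,N); sL=40/289, sR=8/37; mL=1572/10693, mR=416/10693; mL+mR=1988/10693 → advance +1; mR−mL=-4/37 → turn -1·90°
n=5: pose=(-8,9,E); sL=10/61, sR=2/9; mL=77/549, mR=16/549; mL+mR=31/183 → advance +1; mR−mL=-1/9 → turn -1·90°
n=6: pose=(-7,9,S); sL=40/149, sR=8/49; mL=212/7301, mR=-384/7301; mL+mR=-172/7301 → advance -1; mR−mL=-4/49 → turn -1·90°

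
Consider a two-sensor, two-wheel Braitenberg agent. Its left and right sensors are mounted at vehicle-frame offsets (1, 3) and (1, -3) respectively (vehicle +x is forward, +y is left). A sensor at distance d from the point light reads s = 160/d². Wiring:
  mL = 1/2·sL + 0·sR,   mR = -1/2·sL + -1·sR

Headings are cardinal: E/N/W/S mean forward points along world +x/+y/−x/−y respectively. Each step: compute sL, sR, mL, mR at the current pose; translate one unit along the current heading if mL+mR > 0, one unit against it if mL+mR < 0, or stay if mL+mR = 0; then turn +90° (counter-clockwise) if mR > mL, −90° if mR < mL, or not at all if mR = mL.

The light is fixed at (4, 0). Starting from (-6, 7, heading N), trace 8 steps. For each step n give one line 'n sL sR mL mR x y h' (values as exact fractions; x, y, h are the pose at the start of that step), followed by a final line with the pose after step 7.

0 160/233 160/113 80/233 -46320/26329 -6 7 N
1 80/81 16/9 40/81 -184/81 -6 6 E
2 160/89 160/221 80/89 -31920/19669 -7 6 S
3 1 40/61 1/2 -141/122 -7 7 W
4 160/233 160/113 80/233 -46320/26329 -6 7 N
5 80/81 16/9 40/81 -184/81 -6 6 E
6 160/89 160/221 80/89 -31920/19669 -7 6 S
7 1 40/61 1/2 -141/122 -7 7 W
final -6 7 N

n=0: pose=(-6,7,N); sL=160/233, sR=160/113; mL=80/233, mR=-46320/26329; mL+mR=-160/113 → advance -1; mR−mL=-55360/26329 → turn -1·90°
n=1: pose=(-6,6,E); sL=80/81, sR=16/9; mL=40/81, mR=-184/81; mL+mR=-16/9 → advance -1; mR−mL=-224/81 → turn -1·90°
n=2: pose=(-7,6,S); sL=160/89, sR=160/221; mL=80/89, mR=-31920/19669; mL+mR=-160/221 → advance -1; mR−mL=-49600/19669 → turn -1·90°
n=3: pose=(-7,7,W); sL=1, sR=40/61; mL=1/2, mR=-141/122; mL+mR=-40/61 → advance -1; mR−mL=-101/61 → turn -1·90°
n=4: pose=(-6,7,N); sL=160/233, sR=160/113; mL=80/233, mR=-46320/26329; mL+mR=-160/113 → advance -1; mR−mL=-55360/26329 → turn -1·90°
n=5: pose=(-6,6,E); sL=80/81, sR=16/9; mL=40/81, mR=-184/81; mL+mR=-16/9 → advance -1; mR−mL=-224/81 → turn -1·90°
n=6: pose=(-7,6,S); sL=160/89, sR=160/221; mL=80/89, mR=-31920/19669; mL+mR=-160/221 → advance -1; mR−mL=-49600/19669 → turn -1·90°
n=7: pose=(-7,7,W); sL=1, sR=40/61; mL=1/2, mR=-141/122; mL+mR=-40/61 → advance -1; mR−mL=-101/61 → turn -1·90°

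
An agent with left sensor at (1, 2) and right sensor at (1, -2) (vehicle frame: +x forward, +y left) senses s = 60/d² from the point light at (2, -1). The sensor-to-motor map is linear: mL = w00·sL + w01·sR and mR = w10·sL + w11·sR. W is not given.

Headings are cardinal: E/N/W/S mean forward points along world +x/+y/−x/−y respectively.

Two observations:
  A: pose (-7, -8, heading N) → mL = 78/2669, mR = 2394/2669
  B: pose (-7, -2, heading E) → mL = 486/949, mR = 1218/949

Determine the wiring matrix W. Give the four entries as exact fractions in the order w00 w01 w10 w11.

obs A: pose=(-7,-8,N) → sL=60/157, sR=12/17, mL=78/2669, mR=2394/2669
obs B: pose=(-7,-2,E) → sL=12/13, sR=60/73, mL=486/949, mR=1218/949
sensor matrix S = [[60/157, 12/17], [12/13, 60/73]]; det S = -854784/2532881
solve [mL_A; mL_B] = S·[w00; w01] and [mR_A; mR_B] = S·[w10; w11]:
  w00 = 1, w01 = -1/2, w10 = 1/2, w11 = 1

1 -1/2 1/2 1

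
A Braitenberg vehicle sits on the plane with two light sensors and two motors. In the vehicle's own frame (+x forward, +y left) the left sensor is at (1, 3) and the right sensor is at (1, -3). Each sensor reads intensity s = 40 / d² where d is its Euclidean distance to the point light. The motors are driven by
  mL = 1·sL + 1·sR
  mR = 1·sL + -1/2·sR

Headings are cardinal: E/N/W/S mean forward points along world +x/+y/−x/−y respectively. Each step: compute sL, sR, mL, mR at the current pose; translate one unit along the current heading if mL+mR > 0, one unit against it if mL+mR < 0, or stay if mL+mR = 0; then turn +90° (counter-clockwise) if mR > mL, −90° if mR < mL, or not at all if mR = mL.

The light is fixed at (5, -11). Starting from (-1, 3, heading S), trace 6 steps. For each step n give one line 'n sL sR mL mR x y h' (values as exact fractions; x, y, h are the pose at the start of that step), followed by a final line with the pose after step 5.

n=0: pose=(-1,3,S); sL=20/89, sR=4/25; mL=856/2225, mR=322/2225; mL+mR=1178/2225 → advance +1; mR−mL=-6/25 → turn -1·90°
n=1: pose=(-1,2,W); sL=40/149, sR=8/61; mL=3632/9089, mR=1844/9089; mL+mR=5476/9089 → advance +1; mR−mL=-12/61 → turn -1·90°
n=2: pose=(-2,2,N); sL=5/37, sR=10/53; mL=635/1961, mR=80/1961; mL+mR=715/1961 → advance +1; mR−mL=-15/53 → turn -1·90°
n=3: pose=(-2,3,E); sL=8/65, sR=40/157; mL=3856/10205, mR=-44/10205; mL+mR=3812/10205 → advance +1; mR−mL=-60/157 → turn -1·90°
n=4: pose=(-1,3,S); sL=20/89, sR=4/25; mL=856/2225, mR=322/2225; mL+mR=1178/2225 → advance +1; mR−mL=-6/25 → turn -1·90°
n=5: pose=(-1,2,W); sL=40/149, sR=8/61; mL=3632/9089, mR=1844/9089; mL+mR=5476/9089 → advance +1; mR−mL=-12/61 → turn -1·90°

0 20/89 4/25 856/2225 322/2225 -1 3 S
1 40/149 8/61 3632/9089 1844/9089 -1 2 W
2 5/37 10/53 635/1961 80/1961 -2 2 N
3 8/65 40/157 3856/10205 -44/10205 -2 3 E
4 20/89 4/25 856/2225 322/2225 -1 3 S
5 40/149 8/61 3632/9089 1844/9089 -1 2 W
final -2 2 N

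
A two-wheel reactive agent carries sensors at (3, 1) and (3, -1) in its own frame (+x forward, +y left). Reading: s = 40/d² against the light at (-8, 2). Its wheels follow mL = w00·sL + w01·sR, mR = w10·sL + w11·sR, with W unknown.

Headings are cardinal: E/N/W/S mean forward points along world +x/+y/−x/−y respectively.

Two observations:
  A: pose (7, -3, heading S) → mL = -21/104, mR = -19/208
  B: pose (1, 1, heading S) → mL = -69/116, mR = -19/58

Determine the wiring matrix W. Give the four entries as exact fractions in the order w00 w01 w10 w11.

-1 -1/2 1/2 -1

obs A: pose=(7,-3,S) → sL=1/8, sR=2/13, mL=-21/104, mR=-19/208
obs B: pose=(1,1,S) → sL=10/29, sR=1/2, mL=-69/116, mR=-19/58
sensor matrix S = [[1/8, 2/13], [10/29, 1/2]]; det S = 57/6032
solve [mL_A; mL_B] = S·[w00; w01] and [mR_A; mR_B] = S·[w10; w11]:
  w00 = -1, w01 = -1/2, w10 = 1/2, w11 = -1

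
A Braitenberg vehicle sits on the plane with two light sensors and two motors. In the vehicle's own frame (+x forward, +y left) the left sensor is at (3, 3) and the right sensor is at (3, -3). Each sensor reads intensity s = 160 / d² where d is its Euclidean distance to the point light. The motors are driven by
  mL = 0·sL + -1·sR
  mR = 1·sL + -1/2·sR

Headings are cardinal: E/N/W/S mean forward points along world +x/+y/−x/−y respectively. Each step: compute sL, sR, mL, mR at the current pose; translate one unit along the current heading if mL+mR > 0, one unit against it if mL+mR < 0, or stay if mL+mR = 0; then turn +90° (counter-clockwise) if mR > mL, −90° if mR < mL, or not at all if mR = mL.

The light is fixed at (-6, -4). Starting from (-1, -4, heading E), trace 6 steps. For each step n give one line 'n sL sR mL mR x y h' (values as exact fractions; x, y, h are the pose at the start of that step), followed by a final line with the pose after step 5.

n=0: pose=(-1,-4,E); sL=160/73, sR=160/73; mL=-160/73, mR=80/73; mL+mR=-80/73 → advance -1; mR−mL=240/73 → turn +1·90°
n=1: pose=(-2,-4,N); sL=16, sR=80/29; mL=-80/29, mR=424/29; mL+mR=344/29 → advance +1; mR−mL=504/29 → turn +1·90°
n=2: pose=(-2,-3,W); sL=32, sR=160/17; mL=-160/17, mR=464/17; mL+mR=304/17 → advance +1; mR−mL=624/17 → turn +1·90°
n=3: pose=(-3,-3,S); sL=4, sR=40; mL=-40, mR=-16; mL+mR=-56 → advance -1; mR−mL=24 → turn +1·90°
n=4: pose=(-3,-2,E); sL=160/61, sR=160/37; mL=-160/37, mR=1040/2257; mL+mR=-8720/2257 → advance -1; mR−mL=10800/2257 → turn +1·90°
n=5: pose=(-4,-2,N); sL=80/13, sR=16/5; mL=-16/5, mR=296/65; mL+mR=88/65 → advance +1; mR−mL=504/65 → turn +1·90°

0 160/73 160/73 -160/73 80/73 -1 -4 E
1 16 80/29 -80/29 424/29 -2 -4 N
2 32 160/17 -160/17 464/17 -2 -3 W
3 4 40 -40 -16 -3 -3 S
4 160/61 160/37 -160/37 1040/2257 -3 -2 E
5 80/13 16/5 -16/5 296/65 -4 -2 N
final -4 -1 W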